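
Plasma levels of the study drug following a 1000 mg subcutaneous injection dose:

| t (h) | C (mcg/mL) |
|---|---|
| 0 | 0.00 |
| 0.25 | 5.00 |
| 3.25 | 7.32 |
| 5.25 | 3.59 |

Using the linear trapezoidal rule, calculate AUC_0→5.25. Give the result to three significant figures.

Trapezoidal AUC_0→5.25:
  [0→0.25]: (0.00+5.00)/2 × 0.25 = 0.625
  [0.25→3.25]: (5.00+7.32)/2 × 3 = 18.48
  [3.25→5.25]: (7.32+3.59)/2 × 2 = 10.91
  Sum = 30.015 mcg/mL·h

AUC = 30.0 mcg/mL·h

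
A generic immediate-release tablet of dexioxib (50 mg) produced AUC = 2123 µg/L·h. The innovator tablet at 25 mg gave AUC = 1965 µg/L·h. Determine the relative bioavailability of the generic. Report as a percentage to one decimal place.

F_rel = (AUC_test/D_test) / (AUC_ref/D_ref)
      = (2123/50) / (1965/25)
      = 42.46 / 78.6 = 0.5402 = 54.02%

F_rel = 54.0%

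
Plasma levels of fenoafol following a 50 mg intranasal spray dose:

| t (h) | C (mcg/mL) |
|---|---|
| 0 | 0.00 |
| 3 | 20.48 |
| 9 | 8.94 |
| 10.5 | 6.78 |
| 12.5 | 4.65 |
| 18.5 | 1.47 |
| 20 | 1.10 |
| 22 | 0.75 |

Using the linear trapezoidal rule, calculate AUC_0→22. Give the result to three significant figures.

AUC = 164 mcg/mL·h

Trapezoidal AUC_0→22:
  [0→3]: (0.00+20.48)/2 × 3 = 30.72
  [3→9]: (20.48+8.94)/2 × 6 = 88.26
  [9→10.5]: (8.94+6.78)/2 × 1.5 = 11.79
  [10.5→12.5]: (6.78+4.65)/2 × 2 = 11.43
  [12.5→18.5]: (4.65+1.47)/2 × 6 = 18.36
  [18.5→20]: (1.47+1.10)/2 × 1.5 = 1.9275
  [20→22]: (1.10+0.75)/2 × 2 = 1.85
  Sum = 164.3375 mcg/mL·h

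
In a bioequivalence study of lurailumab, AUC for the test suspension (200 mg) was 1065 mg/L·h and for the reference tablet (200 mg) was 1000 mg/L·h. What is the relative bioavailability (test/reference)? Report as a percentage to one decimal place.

F_rel = (AUC_test/D_test) / (AUC_ref/D_ref)
      = (1065/200) / (1000/200)
      = 5.325 / 5 = 1.0650 = 106.50%

F_rel = 106.5%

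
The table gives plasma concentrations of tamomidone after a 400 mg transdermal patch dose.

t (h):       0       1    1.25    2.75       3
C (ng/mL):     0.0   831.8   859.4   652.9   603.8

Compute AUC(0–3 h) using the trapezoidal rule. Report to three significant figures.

Trapezoidal AUC_0→3:
  [0→1]: (0.0+831.8)/2 × 1 = 415.9
  [1→1.25]: (831.8+859.4)/2 × 0.25 = 211.4
  [1.25→2.75]: (859.4+652.9)/2 × 1.5 = 1134.225
  [2.75→3]: (652.9+603.8)/2 × 0.25 = 157.0875
  Sum = 1918.6125 ng/mL·h

AUC = 1920 ng/mL·h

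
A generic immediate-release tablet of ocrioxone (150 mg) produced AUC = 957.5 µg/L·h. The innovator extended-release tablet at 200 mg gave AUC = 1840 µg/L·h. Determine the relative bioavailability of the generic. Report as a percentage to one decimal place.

F_rel = 69.4%

F_rel = (AUC_test/D_test) / (AUC_ref/D_ref)
      = (957.5/150) / (1840/200)
      = 6.38333 / 9.2 = 0.6938 = 69.38%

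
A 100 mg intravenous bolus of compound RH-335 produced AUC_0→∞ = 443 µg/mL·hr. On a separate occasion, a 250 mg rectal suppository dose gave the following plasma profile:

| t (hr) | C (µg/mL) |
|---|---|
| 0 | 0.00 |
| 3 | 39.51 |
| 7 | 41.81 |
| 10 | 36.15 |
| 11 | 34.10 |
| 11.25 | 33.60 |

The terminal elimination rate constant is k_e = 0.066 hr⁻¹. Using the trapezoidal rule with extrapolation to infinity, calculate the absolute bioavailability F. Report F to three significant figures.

Trapezoidal AUC_0→11.25 (rectal suppository):
  [0→3]: (0.00+39.51)/2 × 3 = 59.265
  [3→7]: (39.51+41.81)/2 × 4 = 162.64
  [7→10]: (41.81+36.15)/2 × 3 = 116.94
  [10→11]: (36.15+34.10)/2 × 1 = 35.125
  [11→11.25]: (34.10+33.60)/2 × 0.25 = 8.4625
  Sum = 382.4325 µg/mL·hr
Tail: C_last/k_e = 33.60/0.066 = 509.091
AUC_0→∞ (rectal suppository) = 382.4325 + 509.091 = 891.5235 µg/mL·hr
F = (AUC_ev/D_ev)/(AUC_iv/D_iv) = (891.5235/250)/(443/100) = 3.566094/4.43 = 0.8050

F = 0.805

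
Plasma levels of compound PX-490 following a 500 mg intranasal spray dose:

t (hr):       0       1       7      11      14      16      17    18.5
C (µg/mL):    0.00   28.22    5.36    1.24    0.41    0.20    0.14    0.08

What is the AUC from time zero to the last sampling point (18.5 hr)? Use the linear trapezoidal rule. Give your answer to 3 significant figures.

Trapezoidal AUC_0→18.5:
  [0→1]: (0.00+28.22)/2 × 1 = 14.11
  [1→7]: (28.22+5.36)/2 × 6 = 100.74
  [7→11]: (5.36+1.24)/2 × 4 = 13.2
  [11→14]: (1.24+0.41)/2 × 3 = 2.475
  [14→16]: (0.41+0.20)/2 × 2 = 0.61
  [16→17]: (0.20+0.14)/2 × 1 = 0.17
  [17→18.5]: (0.14+0.08)/2 × 1.5 = 0.165
  Sum = 131.47 µg/mL·hr

AUC = 131 µg/mL·hr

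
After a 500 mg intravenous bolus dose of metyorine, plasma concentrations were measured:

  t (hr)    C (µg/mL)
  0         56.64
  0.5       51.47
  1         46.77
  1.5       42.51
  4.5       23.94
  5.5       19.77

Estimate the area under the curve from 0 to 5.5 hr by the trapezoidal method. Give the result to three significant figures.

AUC = 195 µg/mL·hr

Trapezoidal AUC_0→5.5:
  [0→0.5]: (56.64+51.47)/2 × 0.5 = 27.0275
  [0.5→1]: (51.47+46.77)/2 × 0.5 = 24.56
  [1→1.5]: (46.77+42.51)/2 × 0.5 = 22.32
  [1.5→4.5]: (42.51+23.94)/2 × 3 = 99.675
  [4.5→5.5]: (23.94+19.77)/2 × 1 = 21.855
  Sum = 195.4375 µg/mL·hr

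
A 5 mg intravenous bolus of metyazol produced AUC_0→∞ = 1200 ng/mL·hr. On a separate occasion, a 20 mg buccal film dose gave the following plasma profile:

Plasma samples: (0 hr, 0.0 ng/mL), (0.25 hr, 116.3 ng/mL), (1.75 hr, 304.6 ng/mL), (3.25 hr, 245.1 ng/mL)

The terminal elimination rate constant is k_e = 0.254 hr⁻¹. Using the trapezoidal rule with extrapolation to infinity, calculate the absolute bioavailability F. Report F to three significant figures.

Trapezoidal AUC_0→3.25 (buccal film):
  [0→0.25]: (0.0+116.3)/2 × 0.25 = 14.5375
  [0.25→1.75]: (116.3+304.6)/2 × 1.5 = 315.675
  [1.75→3.25]: (304.6+245.1)/2 × 1.5 = 412.275
  Sum = 742.4875 ng/mL·hr
Tail: C_last/k_e = 245.1/0.254 = 964.961
AUC_0→∞ (buccal film) = 742.4875 + 964.961 = 1707.4485 ng/mL·hr
F = (AUC_ev/D_ev)/(AUC_iv/D_iv) = (1707.4485/20)/(1200/5) = 85.372425/240 = 0.3557

F = 0.356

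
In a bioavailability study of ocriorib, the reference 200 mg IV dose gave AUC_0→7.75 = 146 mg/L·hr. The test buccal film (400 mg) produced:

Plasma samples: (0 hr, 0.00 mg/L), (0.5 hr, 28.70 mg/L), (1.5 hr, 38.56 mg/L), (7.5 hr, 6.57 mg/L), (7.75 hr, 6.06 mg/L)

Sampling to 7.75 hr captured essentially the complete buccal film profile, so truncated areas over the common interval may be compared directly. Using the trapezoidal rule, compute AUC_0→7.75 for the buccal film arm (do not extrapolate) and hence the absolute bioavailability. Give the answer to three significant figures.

Trapezoidal AUC_0→7.75 (buccal film):
  [0→0.5]: (0.00+28.70)/2 × 0.5 = 7.175
  [0.5→1.5]: (28.70+38.56)/2 × 1 = 33.63
  [1.5→7.5]: (38.56+6.57)/2 × 6 = 135.39
  [7.5→7.75]: (6.57+6.06)/2 × 0.25 = 1.57875
  Sum = 177.77375 mg/L·hr
F = (AUC_ev/D_ev)/(AUC_iv/D_iv) = (177.77375/400)/(146/200) = 0.444434/0.73 = 0.6088

F = 0.609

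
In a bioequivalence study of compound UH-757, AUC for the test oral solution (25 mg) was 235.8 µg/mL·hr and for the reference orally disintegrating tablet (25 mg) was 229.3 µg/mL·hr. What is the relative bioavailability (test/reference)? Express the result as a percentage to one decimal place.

F_rel = 102.8%

F_rel = (AUC_test/D_test) / (AUC_ref/D_ref)
      = (235.8/25) / (229.3/25)
      = 9.432 / 9.172 = 1.0283 = 102.83%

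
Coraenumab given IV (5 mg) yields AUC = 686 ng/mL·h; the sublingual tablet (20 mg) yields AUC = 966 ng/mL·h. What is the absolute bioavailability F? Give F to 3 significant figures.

F = (AUC_ev / D_ev) / (AUC_iv / D_iv)
  = (966/20) / (686/5)
  = 48.3 / 137.2 = 0.3520

F = 0.352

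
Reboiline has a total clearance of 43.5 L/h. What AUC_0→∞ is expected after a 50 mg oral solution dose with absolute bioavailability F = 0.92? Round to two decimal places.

AUC = 1.06 mg/L·h

AUC_0→∞ = F × Dose / CL
        = 0.92 × 50 / 43.5 = 1.05747 mg/L·h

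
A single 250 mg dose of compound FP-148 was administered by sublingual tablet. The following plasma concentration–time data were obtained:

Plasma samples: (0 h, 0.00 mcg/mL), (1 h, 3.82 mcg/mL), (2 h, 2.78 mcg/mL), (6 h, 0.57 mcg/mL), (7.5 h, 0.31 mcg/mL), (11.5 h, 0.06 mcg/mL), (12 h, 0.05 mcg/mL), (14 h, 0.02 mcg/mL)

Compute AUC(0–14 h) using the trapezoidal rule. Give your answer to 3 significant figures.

AUC = 13.4 mcg/mL·h

Trapezoidal AUC_0→14:
  [0→1]: (0.00+3.82)/2 × 1 = 1.91
  [1→2]: (3.82+2.78)/2 × 1 = 3.3
  [2→6]: (2.78+0.57)/2 × 4 = 6.7
  [6→7.5]: (0.57+0.31)/2 × 1.5 = 0.66
  [7.5→11.5]: (0.31+0.06)/2 × 4 = 0.74
  [11.5→12]: (0.06+0.05)/2 × 0.5 = 0.0275
  [12→14]: (0.05+0.02)/2 × 2 = 0.07
  Sum = 13.4075 mcg/mL·h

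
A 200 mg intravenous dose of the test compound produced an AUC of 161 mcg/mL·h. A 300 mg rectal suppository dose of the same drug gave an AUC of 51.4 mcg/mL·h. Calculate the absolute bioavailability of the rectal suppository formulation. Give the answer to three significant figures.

F = (AUC_ev / D_ev) / (AUC_iv / D_iv)
  = (51.4/300) / (161/200)
  = 0.171333 / 0.805 = 0.2128

F = 0.213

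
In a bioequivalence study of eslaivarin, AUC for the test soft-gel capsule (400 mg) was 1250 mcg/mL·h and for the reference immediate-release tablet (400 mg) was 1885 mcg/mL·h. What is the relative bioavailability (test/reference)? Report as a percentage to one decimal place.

F_rel = 66.3%

F_rel = (AUC_test/D_test) / (AUC_ref/D_ref)
      = (1250/400) / (1885/400)
      = 3.125 / 4.7125 = 0.6631 = 66.31%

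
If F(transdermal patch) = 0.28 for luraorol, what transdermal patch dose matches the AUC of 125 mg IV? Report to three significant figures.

For equal systemic exposure: F × D_ev = D_iv
D_ev = D_iv / F = 125 / 0.28 = 446.429 mg

D_transdermal = 446 mg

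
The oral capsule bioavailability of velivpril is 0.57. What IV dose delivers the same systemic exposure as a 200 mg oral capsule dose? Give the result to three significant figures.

Systemic exposure from an extravascular dose = F × D_ev, so the equivalent IV dose is F × D_ev.
D_iv = F × D_ev = 0.57 × 200 = 114 mg

D_iv = 114 mg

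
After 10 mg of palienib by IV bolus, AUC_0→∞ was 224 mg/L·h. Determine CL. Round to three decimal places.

CL = 0.045 L/h

CL = Dose_iv / AUC_0→∞
   = 10 / 224 = 0.0446429 L/h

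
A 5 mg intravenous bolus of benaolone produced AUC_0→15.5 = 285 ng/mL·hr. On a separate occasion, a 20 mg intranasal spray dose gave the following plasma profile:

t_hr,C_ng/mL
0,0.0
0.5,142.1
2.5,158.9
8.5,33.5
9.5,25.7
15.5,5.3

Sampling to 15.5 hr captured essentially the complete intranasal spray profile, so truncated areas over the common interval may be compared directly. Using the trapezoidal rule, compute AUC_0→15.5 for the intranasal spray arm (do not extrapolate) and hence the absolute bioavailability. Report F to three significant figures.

Trapezoidal AUC_0→15.5 (intranasal spray):
  [0→0.5]: (0.0+142.1)/2 × 0.5 = 35.525
  [0.5→2.5]: (142.1+158.9)/2 × 2 = 301.0
  [2.5→8.5]: (158.9+33.5)/2 × 6 = 577.2
  [8.5→9.5]: (33.5+25.7)/2 × 1 = 29.6
  [9.5→15.5]: (25.7+5.3)/2 × 6 = 93.0
  Sum = 1036.325 ng/mL·hr
F = (AUC_ev/D_ev)/(AUC_iv/D_iv) = (1036.325/20)/(285/5) = 51.81625/57 = 0.9091

F = 0.909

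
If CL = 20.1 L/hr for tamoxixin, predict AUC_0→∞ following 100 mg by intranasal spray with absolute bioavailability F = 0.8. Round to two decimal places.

AUC_0→∞ = F × Dose / CL
        = 0.8 × 100 / 20.1 = 3.9801 mg/L·hr

AUC = 3.98 mg/L·hr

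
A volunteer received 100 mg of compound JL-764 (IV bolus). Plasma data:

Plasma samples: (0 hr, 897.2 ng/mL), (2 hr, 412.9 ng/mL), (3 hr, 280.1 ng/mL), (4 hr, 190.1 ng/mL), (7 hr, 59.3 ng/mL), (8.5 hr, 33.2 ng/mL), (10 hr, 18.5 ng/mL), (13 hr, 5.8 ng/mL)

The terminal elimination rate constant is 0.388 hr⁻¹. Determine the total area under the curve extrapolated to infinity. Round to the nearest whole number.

Trapezoidal AUC_0→13:
  [0→2]: (897.2+412.9)/2 × 2 = 1310.1
  [2→3]: (412.9+280.1)/2 × 1 = 346.5
  [3→4]: (280.1+190.1)/2 × 1 = 235.1
  [4→7]: (190.1+59.3)/2 × 3 = 374.1
  [7→8.5]: (59.3+33.2)/2 × 1.5 = 69.375
  [8.5→10]: (33.2+18.5)/2 × 1.5 = 38.775
  [10→13]: (18.5+5.8)/2 × 3 = 36.45
  Sum = 2410.4 ng/mL·hr
Extrapolated tail: C_last / k_e = 5.8 / 0.388 = 14.948
AUC_0→∞ = 2410.4 + 14.948 = 2425.348 ng/mL·hr

AUC = 2425 ng/mL·hr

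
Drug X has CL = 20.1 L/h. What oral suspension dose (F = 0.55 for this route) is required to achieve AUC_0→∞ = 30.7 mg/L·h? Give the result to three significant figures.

Dose = 1120 mg

Dose = CL × AUC_0→∞ / F
     = 20.1 × 30.7 / 0.55 = 1121.95 mg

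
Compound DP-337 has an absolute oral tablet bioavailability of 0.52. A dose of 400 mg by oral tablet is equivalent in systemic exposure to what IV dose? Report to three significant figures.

Systemic exposure from an extravascular dose = F × D_ev, so the equivalent IV dose is F × D_ev.
D_iv = F × D_ev = 0.52 × 400 = 208 mg

D_iv = 208 mg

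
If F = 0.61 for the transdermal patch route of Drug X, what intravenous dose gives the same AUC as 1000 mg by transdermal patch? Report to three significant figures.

Systemic exposure from an extravascular dose = F × D_ev, so the equivalent IV dose is F × D_ev.
D_iv = F × D_ev = 0.61 × 1000 = 610 mg

D_iv = 610 mg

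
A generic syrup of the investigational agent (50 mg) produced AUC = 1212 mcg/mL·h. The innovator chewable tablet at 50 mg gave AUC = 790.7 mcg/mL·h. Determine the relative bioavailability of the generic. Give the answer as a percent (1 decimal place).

F_rel = (AUC_test/D_test) / (AUC_ref/D_ref)
      = (1212/50) / (790.7/50)
      = 24.24 / 15.814 = 1.5328 = 153.28%

F_rel = 153.3%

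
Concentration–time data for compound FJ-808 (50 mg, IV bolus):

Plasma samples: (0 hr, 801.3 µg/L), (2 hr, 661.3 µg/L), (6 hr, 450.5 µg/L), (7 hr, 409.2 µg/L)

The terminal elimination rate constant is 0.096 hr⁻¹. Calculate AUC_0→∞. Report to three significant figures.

AUC = 8380 µg/L·hr

Trapezoidal AUC_0→7:
  [0→2]: (801.3+661.3)/2 × 2 = 1462.6
  [2→6]: (661.3+450.5)/2 × 4 = 2223.6
  [6→7]: (450.5+409.2)/2 × 1 = 429.85
  Sum = 4116.05 µg/L·hr
Extrapolated tail: C_last / k_e = 409.2 / 0.096 = 4262.500
AUC_0→∞ = 4116.05 + 4262.500 = 8378.55 µg/L·hr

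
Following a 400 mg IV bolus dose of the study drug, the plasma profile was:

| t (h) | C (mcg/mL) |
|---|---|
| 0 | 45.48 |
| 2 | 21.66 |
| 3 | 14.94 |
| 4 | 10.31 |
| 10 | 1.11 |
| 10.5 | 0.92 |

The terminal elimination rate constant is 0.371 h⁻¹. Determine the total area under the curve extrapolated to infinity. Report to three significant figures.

AUC = 135 mcg/mL·h

Trapezoidal AUC_0→10.5:
  [0→2]: (45.48+21.66)/2 × 2 = 67.14
  [2→3]: (21.66+14.94)/2 × 1 = 18.3
  [3→4]: (14.94+10.31)/2 × 1 = 12.625
  [4→10]: (10.31+1.11)/2 × 6 = 34.26
  [10→10.5]: (1.11+0.92)/2 × 0.5 = 0.5075
  Sum = 132.8325 mcg/mL·h
Extrapolated tail: C_last / k_e = 0.92 / 0.371 = 2.480
AUC_0→∞ = 132.8325 + 2.480 = 135.3125 mcg/mL·h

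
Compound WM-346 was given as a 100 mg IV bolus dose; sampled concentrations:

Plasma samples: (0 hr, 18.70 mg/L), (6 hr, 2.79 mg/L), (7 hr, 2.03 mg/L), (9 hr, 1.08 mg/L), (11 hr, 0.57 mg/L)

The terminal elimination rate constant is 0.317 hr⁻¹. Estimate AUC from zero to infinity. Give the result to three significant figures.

AUC = 73.4 mg/L·hr

Trapezoidal AUC_0→11:
  [0→6]: (18.70+2.79)/2 × 6 = 64.47
  [6→7]: (2.79+2.03)/2 × 1 = 2.41
  [7→9]: (2.03+1.08)/2 × 2 = 3.11
  [9→11]: (1.08+0.57)/2 × 2 = 1.65
  Sum = 71.64 mg/L·hr
Extrapolated tail: C_last / k_e = 0.57 / 0.317 = 1.798
AUC_0→∞ = 71.64 + 1.798 = 73.438 mg/L·hr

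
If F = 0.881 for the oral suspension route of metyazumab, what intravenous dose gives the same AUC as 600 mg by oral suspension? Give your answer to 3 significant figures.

Systemic exposure from an extravascular dose = F × D_ev, so the equivalent IV dose is F × D_ev.
D_iv = F × D_ev = 0.881 × 600 = 528.6 mg

D_iv = 529 mg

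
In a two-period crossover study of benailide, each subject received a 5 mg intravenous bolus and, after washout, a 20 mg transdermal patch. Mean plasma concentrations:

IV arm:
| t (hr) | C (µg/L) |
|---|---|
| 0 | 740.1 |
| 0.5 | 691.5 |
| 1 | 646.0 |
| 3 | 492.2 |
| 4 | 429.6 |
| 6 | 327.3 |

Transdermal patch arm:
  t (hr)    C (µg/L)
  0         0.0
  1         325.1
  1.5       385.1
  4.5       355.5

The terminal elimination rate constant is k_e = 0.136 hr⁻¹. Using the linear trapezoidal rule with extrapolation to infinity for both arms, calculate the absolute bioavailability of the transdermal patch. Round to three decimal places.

Trapezoidal AUC_0→6 (IV):
  [0→0.5]: (740.1+691.5)/2 × 0.5 = 357.9
  [0.5→1]: (691.5+646.0)/2 × 0.5 = 334.375
  [1→3]: (646.0+492.2)/2 × 2 = 1138.2
  [3→4]: (492.2+429.6)/2 × 1 = 460.9
  [4→6]: (429.6+327.3)/2 × 2 = 756.9
  Sum = 3048.275 µg/L·hr
IV tail: 327.3/0.136 = 2406.618; AUC_iv,0→∞ = 3048.275 + 2406.618 = 5454.893 µg/L·hr
Trapezoidal AUC_0→4.5 (transdermal patch):
  [0→1]: (0.0+325.1)/2 × 1 = 162.55
  [1→1.5]: (325.1+385.1)/2 × 0.5 = 177.55
  [1.5→4.5]: (385.1+355.5)/2 × 3 = 1110.9
  Sum = 1451.0 µg/L·hr
transdermal patch tail: 355.5/0.136 = 2613.971; AUC_ev,0→∞ = 1451.0 + 2613.971 = 4064.971 µg/L·hr
F = (AUC_ev/D_ev)/(AUC_iv/D_iv) = (4064.971/20)/(5454.893/5) = 203.24855/1090.9786 = 0.1863

F = 0.186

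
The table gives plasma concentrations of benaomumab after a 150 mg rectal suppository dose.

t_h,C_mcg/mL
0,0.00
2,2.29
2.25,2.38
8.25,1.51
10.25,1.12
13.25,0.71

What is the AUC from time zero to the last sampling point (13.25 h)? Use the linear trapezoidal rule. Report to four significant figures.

Trapezoidal AUC_0→13.25:
  [0→2]: (0.00+2.29)/2 × 2 = 2.29
  [2→2.25]: (2.29+2.38)/2 × 0.25 = 0.58375
  [2.25→8.25]: (2.38+1.51)/2 × 6 = 11.67
  [8.25→10.25]: (1.51+1.12)/2 × 2 = 2.63
  [10.25→13.25]: (1.12+0.71)/2 × 3 = 2.745
  Sum = 19.91875 mcg/mL·h

AUC = 19.92 mcg/mL·h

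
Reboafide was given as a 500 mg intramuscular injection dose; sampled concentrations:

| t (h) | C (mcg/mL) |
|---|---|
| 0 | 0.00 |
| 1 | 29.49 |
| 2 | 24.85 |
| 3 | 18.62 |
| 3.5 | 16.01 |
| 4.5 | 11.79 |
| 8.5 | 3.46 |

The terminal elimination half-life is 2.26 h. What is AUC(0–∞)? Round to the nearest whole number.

AUC = 128 mcg/mL·h

Trapezoidal AUC_0→8.5:
  [0→1]: (0.00+29.49)/2 × 1 = 14.745
  [1→2]: (29.49+24.85)/2 × 1 = 27.17
  [2→3]: (24.85+18.62)/2 × 1 = 21.735
  [3→3.5]: (18.62+16.01)/2 × 0.5 = 8.6575
  [3.5→4.5]: (16.01+11.79)/2 × 1 = 13.9
  [4.5→8.5]: (11.79+3.46)/2 × 4 = 30.5
  Sum = 116.7075 mcg/mL·h
k_e = ln2 / t½ = 0.693147 / 2.26 = 0.3067 h^-1
Extrapolated tail: C_last / k_e = 3.46 / 0.3067 = 11.281
AUC_0→∞ = 116.7075 + 11.281 = 127.9885 mcg/mL·h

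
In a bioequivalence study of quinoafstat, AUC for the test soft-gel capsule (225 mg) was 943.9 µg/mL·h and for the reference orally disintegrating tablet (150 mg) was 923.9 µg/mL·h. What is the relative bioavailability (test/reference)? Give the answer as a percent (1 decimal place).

F_rel = 68.1%

F_rel = (AUC_test/D_test) / (AUC_ref/D_ref)
      = (943.9/225) / (923.9/150)
      = 4.19511 / 6.15933 = 0.6811 = 68.11%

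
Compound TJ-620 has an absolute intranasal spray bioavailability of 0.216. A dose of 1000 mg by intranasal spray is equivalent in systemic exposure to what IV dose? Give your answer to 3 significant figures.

D_iv = 216 mg

Systemic exposure from an extravascular dose = F × D_ev, so the equivalent IV dose is F × D_ev.
D_iv = F × D_ev = 0.216 × 1000 = 216 mg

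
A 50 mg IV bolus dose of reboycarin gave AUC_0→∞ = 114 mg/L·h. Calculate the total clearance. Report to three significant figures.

CL = Dose_iv / AUC_0→∞
   = 50 / 114 = 0.438596 L/h

CL = 0.439 L/h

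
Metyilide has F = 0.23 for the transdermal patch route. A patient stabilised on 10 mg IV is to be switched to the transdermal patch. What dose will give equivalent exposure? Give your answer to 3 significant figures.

For equal systemic exposure: F × D_ev = D_iv
D_ev = D_iv / F = 10 / 0.23 = 43.4783 mg

D_transdermal = 43.5 mg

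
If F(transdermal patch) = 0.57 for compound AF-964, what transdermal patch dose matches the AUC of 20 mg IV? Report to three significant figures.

D_transdermal = 35.1 mg

For equal systemic exposure: F × D_ev = D_iv
D_ev = D_iv / F = 20 / 0.57 = 35.0877 mg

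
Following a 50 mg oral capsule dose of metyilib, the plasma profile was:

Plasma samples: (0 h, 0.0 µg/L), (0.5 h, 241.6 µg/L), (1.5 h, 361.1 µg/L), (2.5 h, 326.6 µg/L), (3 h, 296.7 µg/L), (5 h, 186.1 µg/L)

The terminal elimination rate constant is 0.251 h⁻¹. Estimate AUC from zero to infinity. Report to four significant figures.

AUC = 2086 µg/L·h

Trapezoidal AUC_0→5:
  [0→0.5]: (0.0+241.6)/2 × 0.5 = 60.4
  [0.5→1.5]: (241.6+361.1)/2 × 1 = 301.35
  [1.5→2.5]: (361.1+326.6)/2 × 1 = 343.85
  [2.5→3]: (326.6+296.7)/2 × 0.5 = 155.825
  [3→5]: (296.7+186.1)/2 × 2 = 482.8
  Sum = 1344.225 µg/L·h
Extrapolated tail: C_last / k_e = 186.1 / 0.251 = 741.434
AUC_0→∞ = 1344.225 + 741.434 = 2085.659 µg/L·h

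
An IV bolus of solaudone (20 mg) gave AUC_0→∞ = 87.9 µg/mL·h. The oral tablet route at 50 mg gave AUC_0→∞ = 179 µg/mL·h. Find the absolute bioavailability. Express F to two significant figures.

F = 0.81

F = (AUC_ev / D_ev) / (AUC_iv / D_iv)
  = (179/50) / (87.9/20)
  = 3.58 / 4.395 = 0.8146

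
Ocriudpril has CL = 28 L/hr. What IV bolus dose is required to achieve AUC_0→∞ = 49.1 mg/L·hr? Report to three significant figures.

Dose_iv = CL × AUC_0→∞
     = 28 × 49.1 = 1374.8 mg

Dose = 1370 mg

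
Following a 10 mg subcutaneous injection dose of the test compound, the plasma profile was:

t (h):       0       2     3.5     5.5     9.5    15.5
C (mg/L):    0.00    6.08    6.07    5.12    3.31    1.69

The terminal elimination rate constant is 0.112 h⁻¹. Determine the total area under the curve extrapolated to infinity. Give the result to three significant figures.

Trapezoidal AUC_0→15.5:
  [0→2]: (0.00+6.08)/2 × 2 = 6.08
  [2→3.5]: (6.08+6.07)/2 × 1.5 = 9.1125
  [3.5→5.5]: (6.07+5.12)/2 × 2 = 11.19
  [5.5→9.5]: (5.12+3.31)/2 × 4 = 16.86
  [9.5→15.5]: (3.31+1.69)/2 × 6 = 15.0
  Sum = 58.2425 mg/L·h
Extrapolated tail: C_last / k_e = 1.69 / 0.112 = 15.089
AUC_0→∞ = 58.2425 + 15.089 = 73.3315 mg/L·h

AUC = 73.3 mg/L·h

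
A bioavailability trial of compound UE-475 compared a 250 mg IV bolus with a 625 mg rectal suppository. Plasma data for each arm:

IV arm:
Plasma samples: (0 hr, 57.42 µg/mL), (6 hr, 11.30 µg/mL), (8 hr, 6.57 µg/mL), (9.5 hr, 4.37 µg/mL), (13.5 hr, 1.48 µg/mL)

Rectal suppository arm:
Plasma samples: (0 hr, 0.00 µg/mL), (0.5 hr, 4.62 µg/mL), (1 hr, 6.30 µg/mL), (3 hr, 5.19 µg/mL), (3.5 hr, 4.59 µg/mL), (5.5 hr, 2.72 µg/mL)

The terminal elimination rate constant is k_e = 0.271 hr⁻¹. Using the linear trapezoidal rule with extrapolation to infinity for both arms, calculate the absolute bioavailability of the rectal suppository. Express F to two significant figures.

Trapezoidal AUC_0→13.5 (IV):
  [0→6]: (57.42+11.30)/2 × 6 = 206.16
  [6→8]: (11.30+6.57)/2 × 2 = 17.87
  [8→9.5]: (6.57+4.37)/2 × 1.5 = 8.205
  [9.5→13.5]: (4.37+1.48)/2 × 4 = 11.7
  Sum = 243.935 µg/mL·hr
IV tail: 1.48/0.271 = 5.461; AUC_iv,0→∞ = 243.935 + 5.461 = 249.396 µg/mL·hr
Trapezoidal AUC_0→5.5 (rectal suppository):
  [0→0.5]: (0.00+4.62)/2 × 0.5 = 1.155
  [0.5→1]: (4.62+6.30)/2 × 0.5 = 2.73
  [1→3]: (6.30+5.19)/2 × 2 = 11.49
  [3→3.5]: (5.19+4.59)/2 × 0.5 = 2.445
  [3.5→5.5]: (4.59+2.72)/2 × 2 = 7.31
  Sum = 25.13 µg/mL·hr
rectal suppository tail: 2.72/0.271 = 10.037; AUC_ev,0→∞ = 25.13 + 10.037 = 35.167 µg/mL·hr
F = (AUC_ev/D_ev)/(AUC_iv/D_iv) = (35.167/625)/(249.396/250) = 0.0562672/0.997584 = 0.0564

F = 0.056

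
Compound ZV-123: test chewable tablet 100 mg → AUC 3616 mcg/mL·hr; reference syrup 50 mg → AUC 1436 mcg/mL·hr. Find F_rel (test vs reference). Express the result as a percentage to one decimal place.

F_rel = (AUC_test/D_test) / (AUC_ref/D_ref)
      = (3616/100) / (1436/50)
      = 36.16 / 28.72 = 1.2591 = 125.91%

F_rel = 125.9%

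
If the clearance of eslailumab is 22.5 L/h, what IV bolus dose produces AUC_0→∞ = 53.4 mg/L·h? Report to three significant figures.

Dose_iv = CL × AUC_0→∞
     = 22.5 × 53.4 = 1201.5 mg

Dose = 1200 mg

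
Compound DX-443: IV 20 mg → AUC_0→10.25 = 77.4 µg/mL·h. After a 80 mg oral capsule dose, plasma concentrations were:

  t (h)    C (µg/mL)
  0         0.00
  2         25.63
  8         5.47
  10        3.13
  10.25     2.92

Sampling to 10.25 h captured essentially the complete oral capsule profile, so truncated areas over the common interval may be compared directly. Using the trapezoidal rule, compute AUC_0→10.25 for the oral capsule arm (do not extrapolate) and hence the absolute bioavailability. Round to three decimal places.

F = 0.414

Trapezoidal AUC_0→10.25 (oral capsule):
  [0→2]: (0.00+25.63)/2 × 2 = 25.63
  [2→8]: (25.63+5.47)/2 × 6 = 93.3
  [8→10]: (5.47+3.13)/2 × 2 = 8.6
  [10→10.25]: (3.13+2.92)/2 × 0.25 = 0.75625
  Sum = 128.28625 µg/mL·h
F = (AUC_ev/D_ev)/(AUC_iv/D_iv) = (128.28625/80)/(77.4/20) = 1.60358/3.87 = 0.4144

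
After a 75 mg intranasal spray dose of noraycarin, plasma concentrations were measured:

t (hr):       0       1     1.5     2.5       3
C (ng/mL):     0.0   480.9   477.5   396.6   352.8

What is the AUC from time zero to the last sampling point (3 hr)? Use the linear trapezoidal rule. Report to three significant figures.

AUC = 1100 ng/mL·hr

Trapezoidal AUC_0→3:
  [0→1]: (0.0+480.9)/2 × 1 = 240.45
  [1→1.5]: (480.9+477.5)/2 × 0.5 = 239.6
  [1.5→2.5]: (477.5+396.6)/2 × 1 = 437.05
  [2.5→3]: (396.6+352.8)/2 × 0.5 = 187.35
  Sum = 1104.45 ng/mL·hr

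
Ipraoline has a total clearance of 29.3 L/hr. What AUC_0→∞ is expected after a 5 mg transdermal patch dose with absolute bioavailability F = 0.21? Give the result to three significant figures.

AUC_0→∞ = F × Dose / CL
        = 0.21 × 5 / 29.3 = 0.0358362 mg/L·hr

AUC = 0.0358 mg/L·hr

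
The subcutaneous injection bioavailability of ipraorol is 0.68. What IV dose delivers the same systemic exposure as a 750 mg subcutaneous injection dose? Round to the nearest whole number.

Systemic exposure from an extravascular dose = F × D_ev, so the equivalent IV dose is F × D_ev.
D_iv = F × D_ev = 0.68 × 750 = 510 mg

D_iv = 510 mg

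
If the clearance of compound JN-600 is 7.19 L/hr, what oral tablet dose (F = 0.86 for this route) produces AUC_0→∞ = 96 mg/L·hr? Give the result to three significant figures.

Dose = CL × AUC_0→∞ / F
     = 7.19 × 96 / 0.86 = 802.605 mg

Dose = 803 mg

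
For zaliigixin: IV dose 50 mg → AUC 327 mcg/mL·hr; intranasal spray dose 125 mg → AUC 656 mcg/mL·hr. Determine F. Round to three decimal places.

F = (AUC_ev / D_ev) / (AUC_iv / D_iv)
  = (656/125) / (327/50)
  = 5.248 / 6.54 = 0.8024

F = 0.802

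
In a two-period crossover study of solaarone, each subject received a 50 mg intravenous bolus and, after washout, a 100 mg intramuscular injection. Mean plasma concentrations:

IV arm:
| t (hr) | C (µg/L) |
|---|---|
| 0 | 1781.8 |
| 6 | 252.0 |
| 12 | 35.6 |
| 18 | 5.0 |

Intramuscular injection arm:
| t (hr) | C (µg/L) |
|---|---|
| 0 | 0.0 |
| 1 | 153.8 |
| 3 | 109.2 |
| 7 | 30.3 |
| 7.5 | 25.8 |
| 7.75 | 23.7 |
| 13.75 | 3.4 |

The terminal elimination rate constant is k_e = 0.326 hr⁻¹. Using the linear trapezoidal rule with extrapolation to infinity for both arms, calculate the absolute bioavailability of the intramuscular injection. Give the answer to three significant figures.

F = 0.0515

Trapezoidal AUC_0→18 (IV):
  [0→6]: (1781.8+252.0)/2 × 6 = 6101.4
  [6→12]: (252.0+35.6)/2 × 6 = 862.8
  [12→18]: (35.6+5.0)/2 × 6 = 121.8
  Sum = 7086.0 µg/L·hr
IV tail: 5.0/0.326 = 15.337; AUC_iv,0→∞ = 7086.0 + 15.337 = 7101.337 µg/L·hr
Trapezoidal AUC_0→13.75 (intramuscular injection):
  [0→1]: (0.0+153.8)/2 × 1 = 76.9
  [1→3]: (153.8+109.2)/2 × 2 = 263.0
  [3→7]: (109.2+30.3)/2 × 4 = 279.0
  [7→7.5]: (30.3+25.8)/2 × 0.5 = 14.025
  [7.5→7.75]: (25.8+23.7)/2 × 0.25 = 6.1875
  [7.75→13.75]: (23.7+3.4)/2 × 6 = 81.3
  Sum = 720.4125 µg/L·hr
intramuscular injection tail: 3.4/0.326 = 10.429; AUC_ev,0→∞ = 720.4125 + 10.429 = 730.8415 µg/L·hr
F = (AUC_ev/D_ev)/(AUC_iv/D_iv) = (730.8415/100)/(7101.337/50) = 7.308415/142.02674 = 0.0515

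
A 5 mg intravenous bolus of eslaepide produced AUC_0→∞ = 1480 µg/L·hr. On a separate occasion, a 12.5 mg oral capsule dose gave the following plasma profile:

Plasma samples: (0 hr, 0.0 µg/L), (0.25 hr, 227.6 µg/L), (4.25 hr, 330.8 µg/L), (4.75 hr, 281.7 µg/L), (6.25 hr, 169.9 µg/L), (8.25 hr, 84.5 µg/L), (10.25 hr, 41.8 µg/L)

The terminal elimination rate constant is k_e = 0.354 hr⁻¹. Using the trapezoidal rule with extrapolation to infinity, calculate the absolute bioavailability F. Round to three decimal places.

F = 0.577

Trapezoidal AUC_0→10.25 (oral capsule):
  [0→0.25]: (0.0+227.6)/2 × 0.25 = 28.45
  [0.25→4.25]: (227.6+330.8)/2 × 4 = 1116.8
  [4.25→4.75]: (330.8+281.7)/2 × 0.5 = 153.125
  [4.75→6.25]: (281.7+169.9)/2 × 1.5 = 338.7
  [6.25→8.25]: (169.9+84.5)/2 × 2 = 254.4
  [8.25→10.25]: (84.5+41.8)/2 × 2 = 126.3
  Sum = 2017.775 µg/L·hr
Tail: C_last/k_e = 41.8/0.354 = 118.079
AUC_0→∞ (oral capsule) = 2017.775 + 118.079 = 2135.854 µg/L·hr
F = (AUC_ev/D_ev)/(AUC_iv/D_iv) = (2135.854/12.5)/(1480/5) = 170.86832/296 = 0.5773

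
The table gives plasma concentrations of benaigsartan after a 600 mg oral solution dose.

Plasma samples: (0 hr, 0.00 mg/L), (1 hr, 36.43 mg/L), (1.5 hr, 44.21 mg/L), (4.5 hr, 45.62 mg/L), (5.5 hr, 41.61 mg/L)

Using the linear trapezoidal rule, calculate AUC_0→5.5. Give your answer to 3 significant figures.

AUC = 217 mg/L·hr

Trapezoidal AUC_0→5.5:
  [0→1]: (0.00+36.43)/2 × 1 = 18.215
  [1→1.5]: (36.43+44.21)/2 × 0.5 = 20.16
  [1.5→4.5]: (44.21+45.62)/2 × 3 = 134.745
  [4.5→5.5]: (45.62+41.61)/2 × 1 = 43.615
  Sum = 216.735 mg/L·hr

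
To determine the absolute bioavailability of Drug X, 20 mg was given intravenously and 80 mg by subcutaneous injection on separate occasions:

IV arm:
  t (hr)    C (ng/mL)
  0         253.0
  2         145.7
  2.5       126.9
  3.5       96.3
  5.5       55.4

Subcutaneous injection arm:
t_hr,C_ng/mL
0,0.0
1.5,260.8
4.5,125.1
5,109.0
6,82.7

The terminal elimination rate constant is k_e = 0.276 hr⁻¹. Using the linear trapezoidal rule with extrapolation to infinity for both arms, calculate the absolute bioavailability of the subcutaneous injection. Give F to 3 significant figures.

Trapezoidal AUC_0→5.5 (IV):
  [0→2]: (253.0+145.7)/2 × 2 = 398.7
  [2→2.5]: (145.7+126.9)/2 × 0.5 = 68.15
  [2.5→3.5]: (126.9+96.3)/2 × 1 = 111.6
  [3.5→5.5]: (96.3+55.4)/2 × 2 = 151.7
  Sum = 730.15 ng/mL·hr
IV tail: 55.4/0.276 = 200.725; AUC_iv,0→∞ = 730.15 + 200.725 = 930.875 ng/mL·hr
Trapezoidal AUC_0→6 (subcutaneous injection):
  [0→1.5]: (0.0+260.8)/2 × 1.5 = 195.6
  [1.5→4.5]: (260.8+125.1)/2 × 3 = 578.85
  [4.5→5]: (125.1+109.0)/2 × 0.5 = 58.525
  [5→6]: (109.0+82.7)/2 × 1 = 95.85
  Sum = 928.825 ng/mL·hr
subcutaneous injection tail: 82.7/0.276 = 299.638; AUC_ev,0→∞ = 928.825 + 299.638 = 1228.463 ng/mL·hr
F = (AUC_ev/D_ev)/(AUC_iv/D_iv) = (1228.463/80)/(930.875/20) = 15.3558/46.54375 = 0.3299

F = 0.330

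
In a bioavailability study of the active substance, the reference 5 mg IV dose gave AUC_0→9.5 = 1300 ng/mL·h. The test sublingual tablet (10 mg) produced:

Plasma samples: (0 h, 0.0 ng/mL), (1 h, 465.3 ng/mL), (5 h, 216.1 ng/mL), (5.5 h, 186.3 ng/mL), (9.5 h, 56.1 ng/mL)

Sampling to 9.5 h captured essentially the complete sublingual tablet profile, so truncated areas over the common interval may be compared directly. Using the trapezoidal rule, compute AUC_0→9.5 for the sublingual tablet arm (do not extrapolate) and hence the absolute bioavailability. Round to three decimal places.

F = 0.839

Trapezoidal AUC_0→9.5 (sublingual tablet):
  [0→1]: (0.0+465.3)/2 × 1 = 232.65
  [1→5]: (465.3+216.1)/2 × 4 = 1362.8
  [5→5.5]: (216.1+186.3)/2 × 0.5 = 100.6
  [5.5→9.5]: (186.3+56.1)/2 × 4 = 484.8
  Sum = 2180.85 ng/mL·h
F = (AUC_ev/D_ev)/(AUC_iv/D_iv) = (2180.85/10)/(1300/5) = 218.085/260 = 0.8388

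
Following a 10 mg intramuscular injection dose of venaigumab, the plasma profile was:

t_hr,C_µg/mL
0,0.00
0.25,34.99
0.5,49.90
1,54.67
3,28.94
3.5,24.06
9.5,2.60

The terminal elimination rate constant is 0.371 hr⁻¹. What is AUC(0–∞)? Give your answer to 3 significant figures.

Trapezoidal AUC_0→9.5:
  [0→0.25]: (0.00+34.99)/2 × 0.25 = 4.37375
  [0.25→0.5]: (34.99+49.90)/2 × 0.25 = 10.61125
  [0.5→1]: (49.90+54.67)/2 × 0.5 = 26.1425
  [1→3]: (54.67+28.94)/2 × 2 = 83.61
  [3→3.5]: (28.94+24.06)/2 × 0.5 = 13.25
  [3.5→9.5]: (24.06+2.60)/2 × 6 = 79.98
  Sum = 217.9675 µg/mL·hr
Extrapolated tail: C_last / k_e = 2.60 / 0.371 = 7.008
AUC_0→∞ = 217.9675 + 7.008 = 224.9755 µg/mL·hr

AUC = 225 µg/mL·hr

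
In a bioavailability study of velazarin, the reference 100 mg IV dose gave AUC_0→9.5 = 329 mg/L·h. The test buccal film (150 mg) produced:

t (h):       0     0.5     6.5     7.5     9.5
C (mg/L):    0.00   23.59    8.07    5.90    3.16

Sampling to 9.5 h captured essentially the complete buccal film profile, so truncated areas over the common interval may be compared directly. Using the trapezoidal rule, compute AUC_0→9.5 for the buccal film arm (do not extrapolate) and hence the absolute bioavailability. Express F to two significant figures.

F = 0.24

Trapezoidal AUC_0→9.5 (buccal film):
  [0→0.5]: (0.00+23.59)/2 × 0.5 = 5.8975
  [0.5→6.5]: (23.59+8.07)/2 × 6 = 94.98
  [6.5→7.5]: (8.07+5.90)/2 × 1 = 6.985
  [7.5→9.5]: (5.90+3.16)/2 × 2 = 9.06
  Sum = 116.9225 mg/L·h
F = (AUC_ev/D_ev)/(AUC_iv/D_iv) = (116.9225/150)/(329/100) = 0.779483/3.29 = 0.2369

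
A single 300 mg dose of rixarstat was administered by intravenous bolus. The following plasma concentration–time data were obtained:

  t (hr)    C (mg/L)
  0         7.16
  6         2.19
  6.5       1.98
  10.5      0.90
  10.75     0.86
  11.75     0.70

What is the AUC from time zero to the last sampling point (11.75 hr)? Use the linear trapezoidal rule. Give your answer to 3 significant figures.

Trapezoidal AUC_0→11.75:
  [0→6]: (7.16+2.19)/2 × 6 = 28.05
  [6→6.5]: (2.19+1.98)/2 × 0.5 = 1.0425
  [6.5→10.5]: (1.98+0.90)/2 × 4 = 5.76
  [10.5→10.75]: (0.90+0.86)/2 × 0.25 = 0.22
  [10.75→11.75]: (0.86+0.70)/2 × 1 = 0.78
  Sum = 35.8525 mg/L·hr

AUC = 35.9 mg/L·hr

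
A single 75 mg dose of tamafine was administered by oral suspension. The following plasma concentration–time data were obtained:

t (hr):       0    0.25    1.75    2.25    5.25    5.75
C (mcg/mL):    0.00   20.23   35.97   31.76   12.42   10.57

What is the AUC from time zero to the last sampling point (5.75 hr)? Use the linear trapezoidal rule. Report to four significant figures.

Trapezoidal AUC_0→5.75:
  [0→0.25]: (0.00+20.23)/2 × 0.25 = 2.52875
  [0.25→1.75]: (20.23+35.97)/2 × 1.5 = 42.15
  [1.75→2.25]: (35.97+31.76)/2 × 0.5 = 16.9325
  [2.25→5.25]: (31.76+12.42)/2 × 3 = 66.27
  [5.25→5.75]: (12.42+10.57)/2 × 0.5 = 5.7475
  Sum = 133.62875 mcg/mL·hr

AUC = 133.6 mcg/mL·hr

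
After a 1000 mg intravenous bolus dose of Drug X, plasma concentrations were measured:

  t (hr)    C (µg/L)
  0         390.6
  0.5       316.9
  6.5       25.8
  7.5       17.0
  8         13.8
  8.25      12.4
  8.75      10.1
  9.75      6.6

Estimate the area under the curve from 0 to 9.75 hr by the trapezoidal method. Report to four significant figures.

Trapezoidal AUC_0→9.75:
  [0→0.5]: (390.6+316.9)/2 × 0.5 = 176.875
  [0.5→6.5]: (316.9+25.8)/2 × 6 = 1028.1
  [6.5→7.5]: (25.8+17.0)/2 × 1 = 21.4
  [7.5→8]: (17.0+13.8)/2 × 0.5 = 7.7
  [8→8.25]: (13.8+12.4)/2 × 0.25 = 3.275
  [8.25→8.75]: (12.4+10.1)/2 × 0.5 = 5.625
  [8.75→9.75]: (10.1+6.6)/2 × 1 = 8.35
  Sum = 1251.325 µg/L·hr

AUC = 1251 µg/L·hr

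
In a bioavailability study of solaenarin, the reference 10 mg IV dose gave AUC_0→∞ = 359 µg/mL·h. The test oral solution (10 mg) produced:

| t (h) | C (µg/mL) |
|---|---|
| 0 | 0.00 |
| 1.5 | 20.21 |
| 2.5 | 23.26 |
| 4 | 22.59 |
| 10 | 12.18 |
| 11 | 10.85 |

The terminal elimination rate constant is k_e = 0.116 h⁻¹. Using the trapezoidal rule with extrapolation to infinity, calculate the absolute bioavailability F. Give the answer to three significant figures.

Trapezoidal AUC_0→11 (oral solution):
  [0→1.5]: (0.00+20.21)/2 × 1.5 = 15.1575
  [1.5→2.5]: (20.21+23.26)/2 × 1 = 21.735
  [2.5→4]: (23.26+22.59)/2 × 1.5 = 34.3875
  [4→10]: (22.59+12.18)/2 × 6 = 104.31
  [10→11]: (12.18+10.85)/2 × 1 = 11.515
  Sum = 187.105 µg/mL·h
Tail: C_last/k_e = 10.85/0.116 = 93.534
AUC_0→∞ (oral solution) = 187.105 + 93.534 = 280.639 µg/mL·h
F = (AUC_ev/D_ev)/(AUC_iv/D_iv) = (280.639/10)/(359/10) = 28.0639/35.9 = 0.7817

F = 0.782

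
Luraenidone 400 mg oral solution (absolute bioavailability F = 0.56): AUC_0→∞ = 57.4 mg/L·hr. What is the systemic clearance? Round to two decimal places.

CL = F × Dose / AUC_0→∞
   = 0.56 × 400 / 57.4 = 3.90244 L/hr

CL = 3.90 L/hr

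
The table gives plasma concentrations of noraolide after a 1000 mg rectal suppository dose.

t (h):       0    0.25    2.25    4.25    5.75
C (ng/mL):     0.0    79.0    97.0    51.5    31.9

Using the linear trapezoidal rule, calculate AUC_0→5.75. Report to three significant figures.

Trapezoidal AUC_0→5.75:
  [0→0.25]: (0.0+79.0)/2 × 0.25 = 9.875
  [0.25→2.25]: (79.0+97.0)/2 × 2 = 176.0
  [2.25→4.25]: (97.0+51.5)/2 × 2 = 148.5
  [4.25→5.75]: (51.5+31.9)/2 × 1.5 = 62.55
  Sum = 396.925 ng/mL·h

AUC = 397 ng/mL·h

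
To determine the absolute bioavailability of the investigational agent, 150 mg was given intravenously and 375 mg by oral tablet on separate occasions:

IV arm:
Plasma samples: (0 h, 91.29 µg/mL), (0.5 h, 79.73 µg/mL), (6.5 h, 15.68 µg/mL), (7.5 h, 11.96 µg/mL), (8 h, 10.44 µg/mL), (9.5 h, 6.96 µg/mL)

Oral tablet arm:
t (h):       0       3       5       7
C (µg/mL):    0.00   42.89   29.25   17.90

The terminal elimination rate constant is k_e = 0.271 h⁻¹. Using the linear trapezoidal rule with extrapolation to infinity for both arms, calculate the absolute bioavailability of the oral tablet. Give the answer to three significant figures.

F = 0.258

Trapezoidal AUC_0→9.5 (IV):
  [0→0.5]: (91.29+79.73)/2 × 0.5 = 42.755
  [0.5→6.5]: (79.73+15.68)/2 × 6 = 286.23
  [6.5→7.5]: (15.68+11.96)/2 × 1 = 13.82
  [7.5→8]: (11.96+10.44)/2 × 0.5 = 5.6
  [8→9.5]: (10.44+6.96)/2 × 1.5 = 13.05
  Sum = 361.455 µg/mL·h
IV tail: 6.96/0.271 = 25.683; AUC_iv,0→∞ = 361.455 + 25.683 = 387.138 µg/mL·h
Trapezoidal AUC_0→7 (oral tablet):
  [0→3]: (0.00+42.89)/2 × 3 = 64.335
  [3→5]: (42.89+29.25)/2 × 2 = 72.14
  [5→7]: (29.25+17.90)/2 × 2 = 47.15
  Sum = 183.625 µg/mL·h
oral tablet tail: 17.90/0.271 = 66.052; AUC_ev,0→∞ = 183.625 + 66.052 = 249.677 µg/mL·h
F = (AUC_ev/D_ev)/(AUC_iv/D_iv) = (249.677/375)/(387.138/150) = 0.665805/2.58092 = 0.2580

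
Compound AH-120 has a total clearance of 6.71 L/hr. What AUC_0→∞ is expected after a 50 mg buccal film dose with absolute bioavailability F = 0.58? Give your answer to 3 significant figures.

AUC = 4.32 mg/L·hr

AUC_0→∞ = F × Dose / CL
        = 0.58 × 50 / 6.71 = 4.32191 mg/L·hr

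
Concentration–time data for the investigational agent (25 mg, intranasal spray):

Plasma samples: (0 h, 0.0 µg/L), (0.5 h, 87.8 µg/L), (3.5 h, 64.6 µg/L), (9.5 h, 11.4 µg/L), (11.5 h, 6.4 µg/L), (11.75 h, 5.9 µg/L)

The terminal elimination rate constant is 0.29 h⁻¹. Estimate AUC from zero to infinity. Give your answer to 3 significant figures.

AUC = 518 µg/L·h

Trapezoidal AUC_0→11.75:
  [0→0.5]: (0.0+87.8)/2 × 0.5 = 21.95
  [0.5→3.5]: (87.8+64.6)/2 × 3 = 228.6
  [3.5→9.5]: (64.6+11.4)/2 × 6 = 228.0
  [9.5→11.5]: (11.4+6.4)/2 × 2 = 17.8
  [11.5→11.75]: (6.4+5.9)/2 × 0.25 = 1.5375
  Sum = 497.8875 µg/L·h
Extrapolated tail: C_last / k_e = 5.9 / 0.29 = 20.345
AUC_0→∞ = 497.8875 + 20.345 = 518.2325 µg/L·h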